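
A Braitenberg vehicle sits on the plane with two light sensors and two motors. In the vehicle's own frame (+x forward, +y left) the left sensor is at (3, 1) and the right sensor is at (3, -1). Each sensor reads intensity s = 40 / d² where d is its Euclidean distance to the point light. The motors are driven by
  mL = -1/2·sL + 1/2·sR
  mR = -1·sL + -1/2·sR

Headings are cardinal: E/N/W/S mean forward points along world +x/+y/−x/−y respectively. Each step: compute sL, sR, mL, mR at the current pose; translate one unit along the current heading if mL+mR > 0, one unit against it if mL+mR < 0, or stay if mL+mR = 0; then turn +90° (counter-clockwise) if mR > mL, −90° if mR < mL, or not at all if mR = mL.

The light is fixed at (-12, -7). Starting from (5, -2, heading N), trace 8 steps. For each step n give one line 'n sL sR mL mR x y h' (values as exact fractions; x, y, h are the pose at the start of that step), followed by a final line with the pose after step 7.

0 1/8 10/97 -17/1552 -137/776 5 -2 N
1 8/85 40/409 64/34765 -4972/34765 5 -3 E
2 4/29 20/113 64/3277 -742/3277 4 -3 S
3 8/37 8/41 -16/1517 -476/1517 4 -2 W
4 1/8 10/97 -17/1552 -137/776 5 -2 N
5 8/85 40/409 64/34765 -4972/34765 5 -3 E
6 4/29 20/113 64/3277 -742/3277 4 -3 S
7 8/37 8/41 -16/1517 -476/1517 4 -2 W
final 5 -2 N

n=0: pose=(5,-2,N); sL=1/8, sR=10/97; mL=-17/1552, mR=-137/776; mL+mR=-3/16 → advance -1; mR−mL=-257/1552 → turn -1·90°
n=1: pose=(5,-3,E); sL=8/85, sR=40/409; mL=64/34765, mR=-4972/34765; mL+mR=-12/85 → advance -1; mR−mL=-5036/34765 → turn -1·90°
n=2: pose=(4,-3,S); sL=4/29, sR=20/113; mL=64/3277, mR=-742/3277; mL+mR=-6/29 → advance -1; mR−mL=-806/3277 → turn -1·90°
n=3: pose=(4,-2,W); sL=8/37, sR=8/41; mL=-16/1517, mR=-476/1517; mL+mR=-12/37 → advance -1; mR−mL=-460/1517 → turn -1·90°
n=4: pose=(5,-2,N); sL=1/8, sR=10/97; mL=-17/1552, mR=-137/776; mL+mR=-3/16 → advance -1; mR−mL=-257/1552 → turn -1·90°
n=5: pose=(5,-3,E); sL=8/85, sR=40/409; mL=64/34765, mR=-4972/34765; mL+mR=-12/85 → advance -1; mR−mL=-5036/34765 → turn -1·90°
n=6: pose=(4,-3,S); sL=4/29, sR=20/113; mL=64/3277, mR=-742/3277; mL+mR=-6/29 → advance -1; mR−mL=-806/3277 → turn -1·90°
n=7: pose=(4,-2,W); sL=8/37, sR=8/41; mL=-16/1517, mR=-476/1517; mL+mR=-12/37 → advance -1; mR−mL=-460/1517 → turn -1·90°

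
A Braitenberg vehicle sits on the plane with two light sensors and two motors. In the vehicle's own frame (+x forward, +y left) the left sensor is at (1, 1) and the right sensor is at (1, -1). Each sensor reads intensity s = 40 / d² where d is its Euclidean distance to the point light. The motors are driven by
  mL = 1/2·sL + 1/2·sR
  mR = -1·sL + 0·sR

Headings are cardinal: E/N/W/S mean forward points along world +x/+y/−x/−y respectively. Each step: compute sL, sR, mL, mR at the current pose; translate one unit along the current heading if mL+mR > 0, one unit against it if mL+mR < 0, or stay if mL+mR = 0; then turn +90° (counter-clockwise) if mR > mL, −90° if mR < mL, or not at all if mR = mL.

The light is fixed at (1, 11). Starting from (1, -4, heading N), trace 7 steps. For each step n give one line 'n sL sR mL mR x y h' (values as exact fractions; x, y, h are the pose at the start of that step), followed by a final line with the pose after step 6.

n=0: pose=(1,-4,N); sL=40/197, sR=40/197; mL=40/197, mR=-40/197; mL+mR=0 → advance +0; mR−mL=-80/197 → turn -1·90°
n=1: pose=(1,-4,E); sL=40/197, sR=40/257; mL=9080/50629, mR=-40/197; mL+mR=-1200/50629 → advance -1; mR−mL=-19360/50629 → turn -1·90°
n=2: pose=(0,-4,S); sL=5/32, sR=2/13; mL=129/832, mR=-5/32; mL+mR=-1/832 → advance -1; mR−mL=-259/832 → turn -1·90°
n=3: pose=(0,-3,W); sL=40/229, sR=40/173; mL=8040/39617, mR=-40/229; mL+mR=1120/39617 → advance +1; mR−mL=-14960/39617 → turn -1·90°
n=4: pose=(-1,-3,N); sL=20/89, sR=4/17; mL=348/1513, mR=-20/89; mL+mR=8/1513 → advance +1; mR−mL=-688/1513 → turn -1·90°
n=5: pose=(-1,-2,E); sL=8/29, sR=40/197; mL=1368/5713, mR=-8/29; mL+mR=-208/5713 → advance -1; mR−mL=-2944/5713 → turn -1·90°
n=6: pose=(-2,-2,S); sL=1/5, sR=10/53; mL=103/530, mR=-1/5; mL+mR=-3/530 → advance -1; mR−mL=-209/530 → turn -1·90°

0 40/197 40/197 40/197 -40/197 1 -4 N
1 40/197 40/257 9080/50629 -40/197 1 -4 E
2 5/32 2/13 129/832 -5/32 0 -4 S
3 40/229 40/173 8040/39617 -40/229 0 -3 W
4 20/89 4/17 348/1513 -20/89 -1 -3 N
5 8/29 40/197 1368/5713 -8/29 -1 -2 E
6 1/5 10/53 103/530 -1/5 -2 -2 S
final -2 -1 W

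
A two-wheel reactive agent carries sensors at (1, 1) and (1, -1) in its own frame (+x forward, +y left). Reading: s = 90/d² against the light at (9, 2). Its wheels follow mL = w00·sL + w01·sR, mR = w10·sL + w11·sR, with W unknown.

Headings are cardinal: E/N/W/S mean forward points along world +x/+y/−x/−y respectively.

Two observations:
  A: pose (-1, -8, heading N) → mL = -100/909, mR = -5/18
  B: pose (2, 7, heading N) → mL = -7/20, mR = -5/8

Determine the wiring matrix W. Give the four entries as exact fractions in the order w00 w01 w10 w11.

obs A: pose=(-1,-8,N) → sL=45/101, sR=5/9, mL=-100/909, mR=-5/18
obs B: pose=(2,7,N) → sL=9/10, sR=5/4, mL=-7/20, mR=-5/8
sensor matrix S = [[45/101, 5/9], [9/10, 5/4]]; det S = 23/404
solve [mL_A; mL_B] = S·[w00; w01] and [mR_A; mR_B] = S·[w10; w11]:
  w00 = 1, w01 = -1, w10 = 0, w11 = -1/2

1 -1 0 -1/2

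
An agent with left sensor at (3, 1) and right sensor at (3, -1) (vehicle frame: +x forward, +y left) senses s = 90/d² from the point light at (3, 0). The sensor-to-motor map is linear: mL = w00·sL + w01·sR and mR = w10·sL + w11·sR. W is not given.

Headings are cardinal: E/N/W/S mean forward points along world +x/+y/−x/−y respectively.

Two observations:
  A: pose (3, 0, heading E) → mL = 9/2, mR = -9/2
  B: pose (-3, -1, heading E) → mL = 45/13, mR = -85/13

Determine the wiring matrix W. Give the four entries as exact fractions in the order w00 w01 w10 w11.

obs A: pose=(3,0,E) → sL=9, sR=9, mL=9/2, mR=-9/2
obs B: pose=(-3,-1,E) → sL=10, sR=90/13, mL=45/13, mR=-85/13
sensor matrix S = [[9, 9], [10, 90/13]]; det S = -360/13
solve [mL_A; mL_B] = S·[w00; w01] and [mR_A; mR_B] = S·[w10; w11]:
  w00 = 0, w01 = 1/2, w10 = -1, w11 = 1/2

0 1/2 -1 1/2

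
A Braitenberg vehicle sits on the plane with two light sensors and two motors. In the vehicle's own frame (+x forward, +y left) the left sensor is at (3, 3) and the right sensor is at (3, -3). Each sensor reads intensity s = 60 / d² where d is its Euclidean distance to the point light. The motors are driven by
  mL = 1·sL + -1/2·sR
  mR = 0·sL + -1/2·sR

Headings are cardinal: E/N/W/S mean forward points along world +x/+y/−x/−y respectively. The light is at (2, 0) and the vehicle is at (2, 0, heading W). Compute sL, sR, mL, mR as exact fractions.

10/3 10/3 5/3 -5/3

left sensor world pos  = (-1, -3); dL² = 18
right sensor world pos = (-1, 3); dR² = 18
sL = 60/18 = 10/3
sR = 60/18 = 10/3
mL = 1·sL + -1/2·sR = 5/3
mR = 0·sL + -1/2·sR = -5/3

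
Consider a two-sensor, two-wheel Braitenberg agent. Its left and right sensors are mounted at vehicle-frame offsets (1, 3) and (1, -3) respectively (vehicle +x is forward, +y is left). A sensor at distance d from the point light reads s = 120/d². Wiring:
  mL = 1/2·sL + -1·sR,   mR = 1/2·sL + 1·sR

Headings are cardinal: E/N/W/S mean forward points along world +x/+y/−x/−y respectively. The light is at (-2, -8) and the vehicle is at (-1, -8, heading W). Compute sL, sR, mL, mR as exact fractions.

40/3 40/3 -20/3 20

left sensor world pos  = (-2, -11); dL² = 9
right sensor world pos = (-2, -5); dR² = 9
sL = 120/9 = 40/3
sR = 120/9 = 40/3
mL = 1/2·sL + -1·sR = -20/3
mR = 1/2·sL + 1·sR = 20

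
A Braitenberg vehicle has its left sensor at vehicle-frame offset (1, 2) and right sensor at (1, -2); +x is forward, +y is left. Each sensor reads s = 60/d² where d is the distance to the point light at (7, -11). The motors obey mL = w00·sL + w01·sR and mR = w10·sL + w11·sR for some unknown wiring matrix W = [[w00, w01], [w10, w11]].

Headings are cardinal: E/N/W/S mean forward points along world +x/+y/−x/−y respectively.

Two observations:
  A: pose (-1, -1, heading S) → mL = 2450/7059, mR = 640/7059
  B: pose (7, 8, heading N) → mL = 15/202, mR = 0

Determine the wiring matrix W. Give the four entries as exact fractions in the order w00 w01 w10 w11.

obs A: pose=(-1,-1,S) → sL=20/39, sR=60/181, mL=2450/7059, mR=640/7059
obs B: pose=(7,8,N) → sL=15/101, sR=15/101, mL=15/202, mR=0
sensor matrix S = [[20/39, 60/181], [15/101, 15/101]]; det S = 6400/237653
solve [mL_A; mL_B] = S·[w00; w01] and [mR_A; mR_B] = S·[w10; w11]:
  w00 = 1, w01 = -1/2, w10 = 1/2, w11 = -1/2

1 -1/2 1/2 -1/2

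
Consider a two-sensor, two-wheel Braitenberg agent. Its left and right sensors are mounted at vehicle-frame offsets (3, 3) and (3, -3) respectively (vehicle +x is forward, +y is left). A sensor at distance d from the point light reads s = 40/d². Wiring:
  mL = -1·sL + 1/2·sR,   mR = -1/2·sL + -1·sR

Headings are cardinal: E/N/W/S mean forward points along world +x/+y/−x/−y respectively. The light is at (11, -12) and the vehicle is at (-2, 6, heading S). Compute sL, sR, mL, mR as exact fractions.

8/65 40/481 -196/2405 -348/2405

left sensor world pos  = (1, 3); dL² = 325
right sensor world pos = (-5, 3); dR² = 481
sL = 40/325 = 8/65
sR = 40/481 = 40/481
mL = -1·sL + 1/2·sR = -196/2405
mR = -1/2·sL + -1·sR = -348/2405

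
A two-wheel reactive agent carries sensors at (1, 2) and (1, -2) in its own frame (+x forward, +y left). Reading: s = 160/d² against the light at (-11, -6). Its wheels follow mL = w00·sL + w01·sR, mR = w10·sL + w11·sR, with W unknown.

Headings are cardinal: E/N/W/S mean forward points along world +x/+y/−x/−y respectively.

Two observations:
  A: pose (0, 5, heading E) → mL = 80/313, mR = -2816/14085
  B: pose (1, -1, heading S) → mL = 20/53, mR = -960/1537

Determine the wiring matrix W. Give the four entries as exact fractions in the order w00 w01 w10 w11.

obs A: pose=(0,5,E) → sL=160/313, sR=32/45, mL=80/313, mR=-2816/14085
obs B: pose=(1,-1,S) → sL=40/53, sR=40/29, mL=20/53, mR=-960/1537
sensor matrix S = [[160/313, 32/45], [40/53, 40/29]]; det S = 729088/4329729
solve [mL_A; mL_B] = S·[w00; w01] and [mR_A; mR_B] = S·[w10; w11]:
  w00 = 1/2, w01 = 0, w10 = 1, w11 = -1

1/2 0 1 -1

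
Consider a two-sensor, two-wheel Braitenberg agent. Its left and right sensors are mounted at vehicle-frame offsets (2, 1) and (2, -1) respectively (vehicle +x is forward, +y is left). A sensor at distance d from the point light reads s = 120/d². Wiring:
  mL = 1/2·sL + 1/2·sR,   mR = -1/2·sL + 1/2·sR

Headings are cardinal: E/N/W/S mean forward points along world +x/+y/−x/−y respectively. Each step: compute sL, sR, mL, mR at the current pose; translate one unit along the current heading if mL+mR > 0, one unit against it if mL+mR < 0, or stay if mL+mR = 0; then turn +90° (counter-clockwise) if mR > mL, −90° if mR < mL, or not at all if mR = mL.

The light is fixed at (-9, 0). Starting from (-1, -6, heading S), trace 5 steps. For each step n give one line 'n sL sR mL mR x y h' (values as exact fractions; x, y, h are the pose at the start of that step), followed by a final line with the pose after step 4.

0 24/29 120/113 3096/3277 384/3277 -1 -6 S
1 6/5 5/3 43/30 7/30 -1 -7 W
2 120/61 120/89 9000/5429 -1680/5429 -2 -7 N
3 60/53 12/13 708/689 -72/689 -2 -6 E
4 24/29 120/113 3096/3277 384/3277 -1 -6 S
final -1 -7 W

n=0: pose=(-1,-6,S); sL=24/29, sR=120/113; mL=3096/3277, mR=384/3277; mL+mR=120/113 → advance +1; mR−mL=-24/29 → turn -1·90°
n=1: pose=(-1,-7,W); sL=6/5, sR=5/3; mL=43/30, mR=7/30; mL+mR=5/3 → advance +1; mR−mL=-6/5 → turn -1·90°
n=2: pose=(-2,-7,N); sL=120/61, sR=120/89; mL=9000/5429, mR=-1680/5429; mL+mR=120/89 → advance +1; mR−mL=-120/61 → turn -1·90°
n=3: pose=(-2,-6,E); sL=60/53, sR=12/13; mL=708/689, mR=-72/689; mL+mR=12/13 → advance +1; mR−mL=-60/53 → turn -1·90°
n=4: pose=(-1,-6,S); sL=24/29, sR=120/113; mL=3096/3277, mR=384/3277; mL+mR=120/113 → advance +1; mR−mL=-24/29 → turn -1·90°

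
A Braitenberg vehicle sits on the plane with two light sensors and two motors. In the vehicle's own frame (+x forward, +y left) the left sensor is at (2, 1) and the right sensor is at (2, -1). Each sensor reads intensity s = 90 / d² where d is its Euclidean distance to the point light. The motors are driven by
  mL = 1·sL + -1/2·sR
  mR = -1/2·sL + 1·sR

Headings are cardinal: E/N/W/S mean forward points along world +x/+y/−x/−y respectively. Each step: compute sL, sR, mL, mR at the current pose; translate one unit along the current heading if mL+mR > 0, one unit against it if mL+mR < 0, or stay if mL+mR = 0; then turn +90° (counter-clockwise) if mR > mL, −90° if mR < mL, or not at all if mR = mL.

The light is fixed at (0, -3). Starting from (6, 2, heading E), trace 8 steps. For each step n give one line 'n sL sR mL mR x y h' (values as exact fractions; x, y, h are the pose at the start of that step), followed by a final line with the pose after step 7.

n=0: pose=(6,2,E); sL=9/10, sR=9/8; mL=27/80, mR=27/40; mL+mR=81/80 → advance +1; mR−mL=27/80 → turn +1·90°
n=1: pose=(7,2,N); sL=18/17, sR=90/113; mL=1269/1921, mR=513/1921; mL+mR=1782/1921 → advance +1; mR−mL=-756/1921 → turn -1·90°
n=2: pose=(7,3,E); sL=9/13, sR=45/53; mL=369/1378, mR=693/1378; mL+mR=531/689 → advance +1; mR−mL=162/689 → turn +1·90°
n=3: pose=(8,3,N); sL=90/113, sR=18/29; mL=1593/3277, mR=729/3277; mL+mR=2322/3277 → advance +1; mR−mL=-864/3277 → turn -1·90°
n=4: pose=(8,4,E); sL=45/82, sR=45/68; mL=1215/5576, mR=270/697; mL+mR=3375/5576 → advance +1; mR−mL=945/5576 → turn +1·90°
n=5: pose=(9,4,N); sL=18/29, sR=90/181; mL=1953/5249, mR=981/5249; mL+mR=2934/5249 → advance +1; mR−mL=-972/5249 → turn -1·90°
n=6: pose=(9,5,E); sL=45/101, sR=9/17; mL=621/3434, mR=1053/3434; mL+mR=837/1717 → advance +1; mR−mL=216/1717 → turn +1·90°
n=7: pose=(10,5,N); sL=90/181, sR=90/221; mL=11745/40001, mR=6345/40001; mL+mR=18090/40001 → advance +1; mR−mL=-5400/40001 → turn -1·90°

0 9/10 9/8 27/80 27/40 6 2 E
1 18/17 90/113 1269/1921 513/1921 7 2 N
2 9/13 45/53 369/1378 693/1378 7 3 E
3 90/113 18/29 1593/3277 729/3277 8 3 N
4 45/82 45/68 1215/5576 270/697 8 4 E
5 18/29 90/181 1953/5249 981/5249 9 4 N
6 45/101 9/17 621/3434 1053/3434 9 5 E
7 90/181 90/221 11745/40001 6345/40001 10 5 N
final 10 6 E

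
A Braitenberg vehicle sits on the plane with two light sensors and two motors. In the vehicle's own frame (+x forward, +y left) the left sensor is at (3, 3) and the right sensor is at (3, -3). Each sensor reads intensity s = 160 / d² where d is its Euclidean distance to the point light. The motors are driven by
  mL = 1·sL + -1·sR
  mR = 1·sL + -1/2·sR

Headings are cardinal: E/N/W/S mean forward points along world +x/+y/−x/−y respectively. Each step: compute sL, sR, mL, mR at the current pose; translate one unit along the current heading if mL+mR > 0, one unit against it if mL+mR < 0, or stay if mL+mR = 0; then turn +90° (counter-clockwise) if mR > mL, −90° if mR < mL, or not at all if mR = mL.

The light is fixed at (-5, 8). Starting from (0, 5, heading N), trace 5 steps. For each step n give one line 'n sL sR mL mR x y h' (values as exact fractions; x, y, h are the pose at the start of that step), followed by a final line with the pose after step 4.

n=0: pose=(0,5,N); sL=40, sR=5/2; mL=75/2, mR=155/4; mL+mR=305/4 → advance +1; mR−mL=5/4 → turn +1·90°
n=1: pose=(0,6,W); sL=160/29, sR=32; mL=-768/29, mR=-304/29; mL+mR=-1072/29 → advance -1; mR−mL=16 → turn +1·90°
n=2: pose=(1,6,S); sL=80/53, sR=80/17; mL=-2880/901, mR=-760/901; mL+mR=-3640/901 → advance -1; mR−mL=40/17 → turn +1·90°
n=3: pose=(1,7,E); sL=32/17, sR=160/97; mL=384/1649, mR=1744/1649; mL+mR=2128/1649 → advance +1; mR−mL=80/97 → turn +1·90°
n=4: pose=(2,7,N); sL=8, sR=20/13; mL=84/13, mR=94/13; mL+mR=178/13 → advance +1; mR−mL=10/13 → turn +1·90°

0 40 5/2 75/2 155/4 0 5 N
1 160/29 32 -768/29 -304/29 0 6 W
2 80/53 80/17 -2880/901 -760/901 1 6 S
3 32/17 160/97 384/1649 1744/1649 1 7 E
4 8 20/13 84/13 94/13 2 7 N
final 2 8 W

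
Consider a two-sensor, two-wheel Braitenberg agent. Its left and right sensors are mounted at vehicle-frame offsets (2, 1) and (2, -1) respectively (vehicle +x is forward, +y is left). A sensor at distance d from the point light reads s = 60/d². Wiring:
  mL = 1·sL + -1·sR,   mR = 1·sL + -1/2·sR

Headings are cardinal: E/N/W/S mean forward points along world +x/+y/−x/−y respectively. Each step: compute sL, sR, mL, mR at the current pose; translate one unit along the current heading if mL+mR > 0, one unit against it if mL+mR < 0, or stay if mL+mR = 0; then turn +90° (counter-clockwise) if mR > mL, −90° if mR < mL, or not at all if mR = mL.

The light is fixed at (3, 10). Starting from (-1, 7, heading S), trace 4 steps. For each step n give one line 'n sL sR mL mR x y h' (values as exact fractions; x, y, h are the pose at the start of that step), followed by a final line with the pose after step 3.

0 30/17 6/5 48/85 99/85 -1 7 S
1 60/13 60/29 960/377 1350/377 -1 6 E
2 3 15/2 -9/2 -3/4 0 6 N
3 60/61 60/41 -1200/2501 630/2501 0 5 W
final 1 5 S

n=0: pose=(-1,7,S); sL=30/17, sR=6/5; mL=48/85, mR=99/85; mL+mR=147/85 → advance +1; mR−mL=3/5 → turn +1·90°
n=1: pose=(-1,6,E); sL=60/13, sR=60/29; mL=960/377, mR=1350/377; mL+mR=2310/377 → advance +1; mR−mL=30/29 → turn +1·90°
n=2: pose=(0,6,N); sL=3, sR=15/2; mL=-9/2, mR=-3/4; mL+mR=-21/4 → advance -1; mR−mL=15/4 → turn +1·90°
n=3: pose=(0,5,W); sL=60/61, sR=60/41; mL=-1200/2501, mR=630/2501; mL+mR=-570/2501 → advance -1; mR−mL=30/41 → turn +1·90°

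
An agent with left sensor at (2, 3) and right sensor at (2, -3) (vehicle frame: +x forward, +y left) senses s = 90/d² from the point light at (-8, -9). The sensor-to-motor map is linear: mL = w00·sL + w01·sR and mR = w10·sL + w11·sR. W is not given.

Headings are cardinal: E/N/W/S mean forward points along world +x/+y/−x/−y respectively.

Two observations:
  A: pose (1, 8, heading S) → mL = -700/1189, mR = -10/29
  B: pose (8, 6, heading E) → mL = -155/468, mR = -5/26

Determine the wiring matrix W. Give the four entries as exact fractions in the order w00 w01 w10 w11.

obs A: pose=(1,8,S) → sL=10/41, sR=10/29, mL=-700/1189, mR=-10/29
obs B: pose=(8,6,E) → sL=5/36, sR=5/26, mL=-155/468, mR=-5/26
sensor matrix S = [[10/41, 10/29], [5/36, 5/26]]; det S = -275/278226
solve [mL_A; mL_B] = S·[w00; w01] and [mR_A; mR_B] = S·[w10; w11]:
  w00 = -1, w01 = -1, w10 = 0, w11 = -1

-1 -1 0 -1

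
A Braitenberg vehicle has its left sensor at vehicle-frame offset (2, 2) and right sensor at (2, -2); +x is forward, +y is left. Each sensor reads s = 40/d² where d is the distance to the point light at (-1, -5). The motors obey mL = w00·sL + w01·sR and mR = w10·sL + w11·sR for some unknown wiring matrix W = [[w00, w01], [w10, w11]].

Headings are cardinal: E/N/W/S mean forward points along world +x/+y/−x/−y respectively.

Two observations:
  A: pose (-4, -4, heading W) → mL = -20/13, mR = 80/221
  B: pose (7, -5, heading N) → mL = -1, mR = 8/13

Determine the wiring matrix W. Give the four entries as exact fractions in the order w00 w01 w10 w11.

-1 0 1 -1

obs A: pose=(-4,-4,W) → sL=20/13, sR=20/17, mL=-20/13, mR=80/221
obs B: pose=(7,-5,N) → sL=1, sR=5/13, mL=-1, mR=8/13
sensor matrix S = [[20/13, 20/17], [1, 5/13]]; det S = -1680/2873
solve [mL_A; mL_B] = S·[w00; w01] and [mR_A; mR_B] = S·[w10; w11]:
  w00 = -1, w01 = 0, w10 = 1, w11 = -1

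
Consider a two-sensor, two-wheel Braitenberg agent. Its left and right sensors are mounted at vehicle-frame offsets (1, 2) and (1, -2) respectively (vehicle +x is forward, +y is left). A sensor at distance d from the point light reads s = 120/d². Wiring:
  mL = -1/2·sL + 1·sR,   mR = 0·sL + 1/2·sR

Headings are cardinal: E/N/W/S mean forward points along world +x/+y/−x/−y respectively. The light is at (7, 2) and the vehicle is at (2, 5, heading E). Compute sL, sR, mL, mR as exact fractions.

left sensor world pos  = (3, 7); dL² = 41
right sensor world pos = (3, 3); dR² = 17
sL = 120/41 = 120/41
sR = 120/17 = 120/17
mL = -1/2·sL + 1·sR = 3900/697
mR = 0·sL + 1/2·sR = 60/17

120/41 120/17 3900/697 60/17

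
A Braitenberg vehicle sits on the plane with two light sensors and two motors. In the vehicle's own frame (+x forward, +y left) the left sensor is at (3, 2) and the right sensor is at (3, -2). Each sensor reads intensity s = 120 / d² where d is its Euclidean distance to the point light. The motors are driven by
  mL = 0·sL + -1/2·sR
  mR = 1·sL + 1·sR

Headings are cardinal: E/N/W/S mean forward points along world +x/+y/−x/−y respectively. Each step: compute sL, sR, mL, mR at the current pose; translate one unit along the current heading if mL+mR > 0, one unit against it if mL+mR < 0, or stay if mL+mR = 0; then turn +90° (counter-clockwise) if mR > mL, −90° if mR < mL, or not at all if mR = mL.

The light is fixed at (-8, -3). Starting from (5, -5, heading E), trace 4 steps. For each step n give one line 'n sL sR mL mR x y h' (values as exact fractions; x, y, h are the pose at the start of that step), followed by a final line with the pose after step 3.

n=0: pose=(5,-5,E); sL=15/32, sR=15/34; mL=-15/68, mR=495/544; mL+mR=375/544 → advance +1; mR−mL=615/544 → turn +1·90°
n=1: pose=(6,-5,N); sL=24/29, sR=120/257; mL=-60/257, mR=9648/7453; mL+mR=7908/7453 → advance +1; mR−mL=11388/7453 → turn +1·90°
n=2: pose=(6,-4,W); sL=12/13, sR=60/61; mL=-30/61, mR=1512/793; mL+mR=1122/793 → advance +1; mR−mL=1902/793 → turn +1·90°
n=3: pose=(5,-4,S); sL=120/241, sR=120/137; mL=-60/137, mR=45360/33017; mL+mR=30900/33017 → advance +1; mR−mL=59820/33017 → turn +1·90°

0 15/32 15/34 -15/68 495/544 5 -5 E
1 24/29 120/257 -60/257 9648/7453 6 -5 N
2 12/13 60/61 -30/61 1512/793 6 -4 W
3 120/241 120/137 -60/137 45360/33017 5 -4 S
final 5 -5 E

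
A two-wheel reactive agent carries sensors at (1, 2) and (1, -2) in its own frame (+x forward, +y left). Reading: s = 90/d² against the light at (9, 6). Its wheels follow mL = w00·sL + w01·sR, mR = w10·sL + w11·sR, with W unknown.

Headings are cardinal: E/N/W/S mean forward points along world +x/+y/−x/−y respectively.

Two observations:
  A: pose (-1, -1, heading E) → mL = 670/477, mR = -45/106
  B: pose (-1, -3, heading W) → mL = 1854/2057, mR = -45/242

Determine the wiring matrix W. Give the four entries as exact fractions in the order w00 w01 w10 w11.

1 1 -1/2 0

obs A: pose=(-1,-1,E) → sL=45/53, sR=5/9, mL=670/477, mR=-45/106
obs B: pose=(-1,-3,W) → sL=45/121, sR=9/17, mL=1854/2057, mR=-45/242
sensor matrix S = [[45/53, 5/9], [45/121, 9/17]]; det S = 26480/109021
solve [mL_A; mL_B] = S·[w00; w01] and [mR_A; mR_B] = S·[w10; w11]:
  w00 = 1, w01 = 1, w10 = -1/2, w11 = 0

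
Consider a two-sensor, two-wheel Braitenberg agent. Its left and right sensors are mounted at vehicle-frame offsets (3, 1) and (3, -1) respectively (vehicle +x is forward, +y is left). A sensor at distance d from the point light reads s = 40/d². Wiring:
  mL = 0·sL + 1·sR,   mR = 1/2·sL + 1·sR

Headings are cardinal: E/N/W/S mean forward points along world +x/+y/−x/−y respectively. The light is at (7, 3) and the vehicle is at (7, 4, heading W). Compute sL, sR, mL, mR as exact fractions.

left sensor world pos  = (4, 3); dL² = 9
right sensor world pos = (4, 5); dR² = 13
sL = 40/9 = 40/9
sR = 40/13 = 40/13
mL = 0·sL + 1·sR = 40/13
mR = 1/2·sL + 1·sR = 620/117

40/9 40/13 40/13 620/117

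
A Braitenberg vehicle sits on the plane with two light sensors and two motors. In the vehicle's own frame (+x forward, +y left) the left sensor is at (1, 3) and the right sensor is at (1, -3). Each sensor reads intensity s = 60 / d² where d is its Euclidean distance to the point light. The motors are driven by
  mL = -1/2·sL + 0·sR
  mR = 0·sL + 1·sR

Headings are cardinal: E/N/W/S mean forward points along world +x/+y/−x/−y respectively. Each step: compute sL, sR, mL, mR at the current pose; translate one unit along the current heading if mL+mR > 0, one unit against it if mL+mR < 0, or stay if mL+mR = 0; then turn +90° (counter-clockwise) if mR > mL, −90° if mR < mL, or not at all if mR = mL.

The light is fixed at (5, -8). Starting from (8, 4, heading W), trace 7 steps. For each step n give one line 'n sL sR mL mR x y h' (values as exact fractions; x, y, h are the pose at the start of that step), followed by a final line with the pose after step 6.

n=0: pose=(8,4,W); sL=12/17, sR=60/229; mL=-6/17, mR=60/229; mL+mR=-354/3893 → advance -1; mR−mL=2394/3893 → turn +1·90°
n=1: pose=(9,4,S); sL=6/17, sR=30/61; mL=-3/17, mR=30/61; mL+mR=327/1037 → advance +1; mR−mL=693/1037 → turn +1·90°
n=2: pose=(9,3,E); sL=60/221, sR=60/89; mL=-30/221, mR=60/89; mL+mR=10590/19669 → advance +1; mR−mL=15930/19669 → turn +1·90°
n=3: pose=(10,3,N); sL=15/37, sR=15/52; mL=-15/74, mR=15/52; mL+mR=165/1924 → advance +1; mR−mL=945/1924 → turn +1·90°
n=4: pose=(10,4,W); sL=60/97, sR=60/241; mL=-30/97, mR=60/241; mL+mR=-1410/23377 → advance -1; mR−mL=13050/23377 → turn +1·90°
n=5: pose=(11,4,S); sL=30/101, sR=6/13; mL=-15/101, mR=6/13; mL+mR=411/1313 → advance +1; mR−mL=801/1313 → turn +1·90°
n=6: pose=(11,3,E); sL=12/49, sR=60/113; mL=-6/49, mR=60/113; mL+mR=2262/5537 → advance +1; mR−mL=3618/5537 → turn +1·90°

0 12/17 60/229 -6/17 60/229 8 4 W
1 6/17 30/61 -3/17 30/61 9 4 S
2 60/221 60/89 -30/221 60/89 9 3 E
3 15/37 15/52 -15/74 15/52 10 3 N
4 60/97 60/241 -30/97 60/241 10 4 W
5 30/101 6/13 -15/101 6/13 11 4 S
6 12/49 60/113 -6/49 60/113 11 3 E
final 12 3 N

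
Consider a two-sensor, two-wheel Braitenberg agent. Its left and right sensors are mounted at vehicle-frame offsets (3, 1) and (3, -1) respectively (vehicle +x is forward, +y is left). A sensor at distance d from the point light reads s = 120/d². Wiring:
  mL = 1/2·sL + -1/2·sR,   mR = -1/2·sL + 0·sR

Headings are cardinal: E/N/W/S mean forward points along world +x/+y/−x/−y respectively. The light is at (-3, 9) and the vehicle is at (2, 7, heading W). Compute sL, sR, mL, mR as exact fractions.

120/13 24 -96/13 -60/13

left sensor world pos  = (-1, 6); dL² = 13
right sensor world pos = (-1, 8); dR² = 5
sL = 120/13 = 120/13
sR = 120/5 = 24
mL = 1/2·sL + -1/2·sR = -96/13
mR = -1/2·sL + 0·sR = -60/13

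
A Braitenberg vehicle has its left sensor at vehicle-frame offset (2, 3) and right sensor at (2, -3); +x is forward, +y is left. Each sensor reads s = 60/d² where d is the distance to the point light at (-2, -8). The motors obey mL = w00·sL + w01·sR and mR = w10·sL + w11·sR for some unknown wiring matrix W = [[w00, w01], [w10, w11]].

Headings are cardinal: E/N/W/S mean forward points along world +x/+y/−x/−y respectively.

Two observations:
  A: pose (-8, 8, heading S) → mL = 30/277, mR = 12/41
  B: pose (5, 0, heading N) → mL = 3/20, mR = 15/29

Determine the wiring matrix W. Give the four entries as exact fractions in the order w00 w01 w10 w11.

obs A: pose=(-8,8,S) → sL=12/41, sR=60/277, mL=30/277, mR=12/41
obs B: pose=(5,0,N) → sL=15/29, sR=3/10, mL=3/20, mR=15/29
sensor matrix S = [[12/41, 60/277], [15/29, 3/10]]; det S = -39906/1646765
solve [mL_A; mL_B] = S·[w00; w01] and [mR_A; mR_B] = S·[w10; w11]:
  w00 = 0, w01 = 1/2, w10 = 1, w11 = 0

0 1/2 1 0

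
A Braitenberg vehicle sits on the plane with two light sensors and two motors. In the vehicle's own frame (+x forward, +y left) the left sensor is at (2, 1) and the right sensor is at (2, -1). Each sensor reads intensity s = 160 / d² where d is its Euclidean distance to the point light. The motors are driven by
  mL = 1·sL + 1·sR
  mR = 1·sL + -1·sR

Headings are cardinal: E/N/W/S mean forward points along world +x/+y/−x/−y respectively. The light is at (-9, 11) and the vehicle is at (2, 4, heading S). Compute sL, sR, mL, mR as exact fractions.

left sensor world pos  = (3, 2); dL² = 225
right sensor world pos = (1, 2); dR² = 181
sL = 160/225 = 32/45
sR = 160/181 = 160/181
mL = 1·sL + 1·sR = 12992/8145
mR = 1·sL + -1·sR = -1408/8145

32/45 160/181 12992/8145 -1408/8145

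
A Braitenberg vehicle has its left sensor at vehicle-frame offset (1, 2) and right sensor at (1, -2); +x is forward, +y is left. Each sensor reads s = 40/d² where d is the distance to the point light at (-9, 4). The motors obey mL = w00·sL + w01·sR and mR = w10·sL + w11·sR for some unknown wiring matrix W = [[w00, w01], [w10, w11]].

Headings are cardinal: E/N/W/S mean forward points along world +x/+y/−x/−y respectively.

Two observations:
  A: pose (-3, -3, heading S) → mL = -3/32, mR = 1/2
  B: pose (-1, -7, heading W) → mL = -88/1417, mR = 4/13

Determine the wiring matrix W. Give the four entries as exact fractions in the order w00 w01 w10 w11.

1/2 -1/2 0 1

obs A: pose=(-3,-3,S) → sL=5/16, sR=1/2, mL=-3/32, mR=1/2
obs B: pose=(-1,-7,W) → sL=20/109, sR=4/13, mL=-88/1417, mR=4/13
sensor matrix S = [[5/16, 1/2], [20/109, 4/13]]; det S = 25/5668
solve [mL_A; mL_B] = S·[w00; w01] and [mR_A; mR_B] = S·[w10; w11]:
  w00 = 1/2, w01 = -1/2, w10 = 0, w11 = 1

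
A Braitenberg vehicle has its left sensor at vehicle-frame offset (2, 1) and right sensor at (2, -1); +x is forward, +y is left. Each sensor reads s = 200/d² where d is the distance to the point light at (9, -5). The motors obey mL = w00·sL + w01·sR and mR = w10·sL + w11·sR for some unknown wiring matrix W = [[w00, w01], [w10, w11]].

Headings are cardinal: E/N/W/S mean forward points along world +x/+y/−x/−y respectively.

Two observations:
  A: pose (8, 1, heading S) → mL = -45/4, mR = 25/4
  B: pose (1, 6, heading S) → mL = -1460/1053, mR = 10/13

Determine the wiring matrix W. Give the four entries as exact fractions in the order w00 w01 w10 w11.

-1/2 -1/2 1/2 0

obs A: pose=(8,1,S) → sL=25/2, sR=10, mL=-45/4, mR=25/4
obs B: pose=(1,6,S) → sL=20/13, sR=100/81, mL=-1460/1053, mR=10/13
sensor matrix S = [[25/2, 10], [20/13, 100/81]]; det S = 50/1053
solve [mL_A; mL_B] = S·[w00; w01] and [mR_A; mR_B] = S·[w10; w11]:
  w00 = -1/2, w01 = -1/2, w10 = 1/2, w11 = 0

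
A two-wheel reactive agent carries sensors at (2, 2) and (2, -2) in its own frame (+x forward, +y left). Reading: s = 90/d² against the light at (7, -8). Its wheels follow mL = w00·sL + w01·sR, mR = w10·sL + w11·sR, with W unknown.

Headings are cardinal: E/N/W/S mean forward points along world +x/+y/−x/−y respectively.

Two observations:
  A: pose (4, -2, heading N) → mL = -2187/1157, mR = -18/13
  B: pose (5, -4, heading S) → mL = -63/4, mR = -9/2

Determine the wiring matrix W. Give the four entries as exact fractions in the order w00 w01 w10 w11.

-1/2 -1 0 -1

obs A: pose=(4,-2,N) → sL=90/89, sR=18/13, mL=-2187/1157, mR=-18/13
obs B: pose=(5,-4,S) → sL=45/2, sR=9/2, mL=-63/4, mR=-9/2
sensor matrix S = [[90/89, 18/13], [45/2, 9/2]]; det S = -30780/1157
solve [mL_A; mL_B] = S·[w00; w01] and [mR_A; mR_B] = S·[w10; w11]:
  w00 = -1/2, w01 = -1, w10 = 0, w11 = -1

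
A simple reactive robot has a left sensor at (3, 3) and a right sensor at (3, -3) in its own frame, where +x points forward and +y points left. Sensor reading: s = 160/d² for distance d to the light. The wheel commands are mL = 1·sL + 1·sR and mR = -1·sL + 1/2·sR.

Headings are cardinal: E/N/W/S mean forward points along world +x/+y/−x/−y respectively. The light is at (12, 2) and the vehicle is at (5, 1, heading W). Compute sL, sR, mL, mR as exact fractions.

left sensor world pos  = (2, -2); dL² = 116
right sensor world pos = (2, 4); dR² = 104
sL = 160/116 = 40/29
sR = 160/104 = 20/13
mL = 1·sL + 1·sR = 1100/377
mR = -1·sL + 1/2·sR = -230/377

40/29 20/13 1100/377 -230/377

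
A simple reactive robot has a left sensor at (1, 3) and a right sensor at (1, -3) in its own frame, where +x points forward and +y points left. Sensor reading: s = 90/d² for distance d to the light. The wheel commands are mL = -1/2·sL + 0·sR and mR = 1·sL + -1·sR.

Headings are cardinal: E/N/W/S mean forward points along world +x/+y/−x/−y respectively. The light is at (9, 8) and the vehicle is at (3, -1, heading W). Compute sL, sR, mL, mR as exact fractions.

90/193 18/17 -45/193 -1944/3281

left sensor world pos  = (2, -4); dL² = 193
right sensor world pos = (2, 2); dR² = 85
sL = 90/193 = 90/193
sR = 90/85 = 18/17
mL = -1/2·sL + 0·sR = -45/193
mR = 1·sL + -1·sR = -1944/3281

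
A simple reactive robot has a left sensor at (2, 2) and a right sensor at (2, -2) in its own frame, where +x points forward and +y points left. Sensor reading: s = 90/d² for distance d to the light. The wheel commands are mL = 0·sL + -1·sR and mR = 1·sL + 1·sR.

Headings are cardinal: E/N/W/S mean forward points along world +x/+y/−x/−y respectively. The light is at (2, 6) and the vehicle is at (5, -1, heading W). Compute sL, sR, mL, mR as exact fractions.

left sensor world pos  = (3, -3); dL² = 82
right sensor world pos = (3, 1); dR² = 26
sL = 90/82 = 45/41
sR = 90/26 = 45/13
mL = 0·sL + -1·sR = -45/13
mR = 1·sL + 1·sR = 2430/533

45/41 45/13 -45/13 2430/533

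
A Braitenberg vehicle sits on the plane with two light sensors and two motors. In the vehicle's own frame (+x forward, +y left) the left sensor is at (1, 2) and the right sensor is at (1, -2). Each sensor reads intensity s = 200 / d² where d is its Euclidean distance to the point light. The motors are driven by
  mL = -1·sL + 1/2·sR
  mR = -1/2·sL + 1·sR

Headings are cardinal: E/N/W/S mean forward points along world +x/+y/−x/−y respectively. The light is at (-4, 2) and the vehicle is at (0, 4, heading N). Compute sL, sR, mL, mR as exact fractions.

left sensor world pos  = (-2, 5); dL² = 13
right sensor world pos = (2, 5); dR² = 45
sL = 200/13 = 200/13
sR = 200/45 = 40/9
mL = -1·sL + 1/2·sR = -1540/117
mR = -1/2·sL + 1·sR = -380/117

200/13 40/9 -1540/117 -380/117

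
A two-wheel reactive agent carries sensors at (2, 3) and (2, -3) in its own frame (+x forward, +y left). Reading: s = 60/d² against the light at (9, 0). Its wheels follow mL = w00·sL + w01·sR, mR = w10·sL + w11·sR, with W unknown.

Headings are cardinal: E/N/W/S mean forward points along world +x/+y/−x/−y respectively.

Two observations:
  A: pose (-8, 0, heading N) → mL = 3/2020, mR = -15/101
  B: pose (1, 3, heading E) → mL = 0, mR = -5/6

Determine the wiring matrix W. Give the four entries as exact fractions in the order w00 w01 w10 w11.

-1 1/2 -1 0

obs A: pose=(-8,0,N) → sL=15/101, sR=3/10, mL=3/2020, mR=-15/101
obs B: pose=(1,3,E) → sL=5/6, sR=5/3, mL=0, mR=-5/6
sensor matrix S = [[15/101, 3/10], [5/6, 5/3]]; det S = -1/404
solve [mL_A; mL_B] = S·[w00; w01] and [mR_A; mR_B] = S·[w10; w11]:
  w00 = -1, w01 = 1/2, w10 = -1, w11 = 0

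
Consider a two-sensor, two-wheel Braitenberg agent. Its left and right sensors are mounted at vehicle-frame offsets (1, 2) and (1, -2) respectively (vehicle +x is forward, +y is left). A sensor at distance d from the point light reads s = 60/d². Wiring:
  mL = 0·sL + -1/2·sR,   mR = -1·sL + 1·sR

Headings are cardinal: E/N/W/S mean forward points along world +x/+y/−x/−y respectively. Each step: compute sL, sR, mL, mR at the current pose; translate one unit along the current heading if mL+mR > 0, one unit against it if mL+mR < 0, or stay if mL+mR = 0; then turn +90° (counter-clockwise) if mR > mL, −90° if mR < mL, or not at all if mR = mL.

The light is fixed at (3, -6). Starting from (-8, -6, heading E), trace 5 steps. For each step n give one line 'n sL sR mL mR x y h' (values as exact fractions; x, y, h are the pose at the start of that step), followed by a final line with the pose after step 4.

n=0: pose=(-8,-6,E); sL=15/26, sR=15/26; mL=-15/52, mR=0; mL+mR=-15/52 → advance -1; mR−mL=15/52 → turn +1·90°
n=1: pose=(-9,-6,N); sL=60/197, sR=60/101; mL=-30/101, mR=5760/19897; mL+mR=-150/19897 → advance -1; mR−mL=11670/19897 → turn +1·90°
n=2: pose=(-9,-7,W); sL=30/89, sR=6/17; mL=-3/17, mR=24/1513; mL+mR=-243/1513 → advance -1; mR−mL=291/1513 → turn +1·90°
n=3: pose=(-8,-7,S); sL=12/17, sR=60/173; mL=-30/173, mR=-1056/2941; mL+mR=-1566/2941 → advance -1; mR−mL=-546/2941 → turn -1·90°
n=4: pose=(-8,-6,W); sL=15/37, sR=15/37; mL=-15/74, mR=0; mL+mR=-15/74 → advance -1; mR−mL=15/74 → turn +1·90°

0 15/26 15/26 -15/52 0 -8 -6 E
1 60/197 60/101 -30/101 5760/19897 -9 -6 N
2 30/89 6/17 -3/17 24/1513 -9 -7 W
3 12/17 60/173 -30/173 -1056/2941 -8 -7 S
4 15/37 15/37 -15/74 0 -8 -6 W
final -7 -6 S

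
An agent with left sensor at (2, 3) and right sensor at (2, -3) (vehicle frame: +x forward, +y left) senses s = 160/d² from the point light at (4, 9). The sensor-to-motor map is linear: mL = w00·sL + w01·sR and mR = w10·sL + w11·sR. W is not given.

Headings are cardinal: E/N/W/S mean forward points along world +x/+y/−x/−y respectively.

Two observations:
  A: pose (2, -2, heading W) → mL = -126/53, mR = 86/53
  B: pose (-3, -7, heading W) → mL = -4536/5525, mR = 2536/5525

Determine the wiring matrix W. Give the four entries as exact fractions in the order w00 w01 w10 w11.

obs A: pose=(2,-2,W) → sL=40/53, sR=2, mL=-126/53, mR=86/53
obs B: pose=(-3,-7,W) → sL=80/221, sR=16/25, mL=-4536/5525, mR=2536/5525
sensor matrix S = [[40/53, 2], [80/221, 16/25]]; det S = -14112/58565
solve [mL_A; mL_B] = S·[w00; w01] and [mR_A; mR_B] = S·[w10; w11]:
  w00 = -1/2, w01 = -1, w10 = -1/2, w11 = 1

-1/2 -1 -1/2 1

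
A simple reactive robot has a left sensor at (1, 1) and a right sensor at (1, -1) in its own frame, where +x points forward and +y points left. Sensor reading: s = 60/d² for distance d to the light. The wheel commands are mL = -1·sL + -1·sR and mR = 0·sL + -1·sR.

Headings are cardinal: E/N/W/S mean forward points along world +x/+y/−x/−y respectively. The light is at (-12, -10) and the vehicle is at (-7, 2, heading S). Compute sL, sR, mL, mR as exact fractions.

left sensor world pos  = (-6, 1); dL² = 157
right sensor world pos = (-8, 1); dR² = 137
sL = 60/157 = 60/157
sR = 60/137 = 60/137
mL = -1·sL + -1·sR = -17640/21509
mR = 0·sL + -1·sR = -60/137

60/157 60/137 -17640/21509 -60/137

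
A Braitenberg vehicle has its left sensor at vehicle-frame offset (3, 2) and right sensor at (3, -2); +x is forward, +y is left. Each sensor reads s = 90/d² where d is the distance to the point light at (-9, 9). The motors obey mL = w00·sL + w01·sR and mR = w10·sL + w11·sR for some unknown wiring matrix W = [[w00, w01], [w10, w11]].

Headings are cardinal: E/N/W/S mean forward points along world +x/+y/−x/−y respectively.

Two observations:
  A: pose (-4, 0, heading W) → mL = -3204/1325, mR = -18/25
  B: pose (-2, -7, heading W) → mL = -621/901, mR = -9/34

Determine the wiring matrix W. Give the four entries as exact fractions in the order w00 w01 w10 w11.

-1 -1 -1 0

obs A: pose=(-4,0,W) → sL=18/25, sR=90/53, mL=-3204/1325, mR=-18/25
obs B: pose=(-2,-7,W) → sL=9/34, sR=45/106, mL=-621/901, mR=-9/34
sensor matrix S = [[18/25, 90/53], [9/34, 45/106]]; det S = -648/4505
solve [mL_A; mL_B] = S·[w00; w01] and [mR_A; mR_B] = S·[w10; w11]:
  w00 = -1, w01 = -1, w10 = -1, w11 = 0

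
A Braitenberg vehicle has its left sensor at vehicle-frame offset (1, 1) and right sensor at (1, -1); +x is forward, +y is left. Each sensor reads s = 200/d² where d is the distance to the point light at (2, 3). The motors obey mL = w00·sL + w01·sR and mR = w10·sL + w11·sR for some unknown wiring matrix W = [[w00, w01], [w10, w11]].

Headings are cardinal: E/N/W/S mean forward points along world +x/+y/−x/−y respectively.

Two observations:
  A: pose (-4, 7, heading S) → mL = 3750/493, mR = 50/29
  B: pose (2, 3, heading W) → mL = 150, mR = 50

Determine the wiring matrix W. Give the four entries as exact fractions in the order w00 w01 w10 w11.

1 1/2 0 1/2

obs A: pose=(-4,7,S) → sL=100/17, sR=100/29, mL=3750/493, mR=50/29
obs B: pose=(2,3,W) → sL=100, sR=100, mL=150, mR=50
sensor matrix S = [[100/17, 100/29], [100, 100]]; det S = 120000/493
solve [mL_A; mL_B] = S·[w00; w01] and [mR_A; mR_B] = S·[w10; w11]:
  w00 = 1, w01 = 1/2, w10 = 0, w11 = 1/2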